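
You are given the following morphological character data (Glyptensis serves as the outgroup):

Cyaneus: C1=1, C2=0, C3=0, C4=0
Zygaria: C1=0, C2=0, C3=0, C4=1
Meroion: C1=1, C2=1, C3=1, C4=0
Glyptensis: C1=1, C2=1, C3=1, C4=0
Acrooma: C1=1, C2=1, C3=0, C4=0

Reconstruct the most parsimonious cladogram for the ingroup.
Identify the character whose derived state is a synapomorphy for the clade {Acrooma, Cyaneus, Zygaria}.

Character polarity is set by the outgroup: the derived state is whichever differs from the outgroup's state, so for C1, C2, C3 the derived state is '0', and for the remaining characters it is '1'.
C1 (derived state '0') is unique to Zygaria (autapomorphy; uninformative for grouping).
Only Cyaneus and Zygaria show the derived state '0' for C2, supporting them as a clade.
C3 (derived state '0') is shared by Acrooma, Cyaneus, and Zygaria — a synapomorphy uniting that clade.
C4 (derived state '1') is unique to Zygaria (autapomorphy; uninformative for grouping).
Most parsimonious ingroup topology: (((Cyaneus,Zygaria),Acrooma),Meroion).
The clade {Acrooma, Cyaneus, Zygaria} is supported by C3: its derived state '0' occurs in exactly those taxa and in no other taxon (including the outgroup).

C3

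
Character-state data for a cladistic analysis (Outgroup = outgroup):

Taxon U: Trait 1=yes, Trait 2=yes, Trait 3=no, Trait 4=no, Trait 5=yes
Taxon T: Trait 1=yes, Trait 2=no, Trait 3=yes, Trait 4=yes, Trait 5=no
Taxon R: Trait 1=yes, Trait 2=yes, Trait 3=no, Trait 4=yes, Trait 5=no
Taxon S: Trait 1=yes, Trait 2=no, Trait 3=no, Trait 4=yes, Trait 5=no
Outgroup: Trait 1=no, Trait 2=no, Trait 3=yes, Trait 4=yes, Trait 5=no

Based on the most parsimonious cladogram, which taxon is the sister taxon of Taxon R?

Taxon U

Character polarity is set by the outgroup: the derived state is whichever differs from the outgroup's state, so for Trait 3, Trait 4 the derived state is 'no', and for the remaining characters it is 'yes'.
Trait 1 (derived state 'yes') is shared by all ingroup taxa — unites the whole ingroup.
Only Taxon R and Taxon U show the derived state 'yes' for Trait 2, supporting them as a clade.
Only Taxon R, Taxon S, and Taxon U show the derived state 'no' for Trait 3, supporting them as a clade.
Trait 4: derived state 'no' in Taxon U only — an autapomorphy, so it tells us nothing about relationships among taxa.
Trait 5 (derived state 'yes') is unique to Taxon U (autapomorphy; uninformative for grouping).
Most parsimonious ingroup topology: (((Taxon U,Taxon R),Taxon S),Taxon T).
Taxon R and Taxon U form a cherry on this tree, so they are sister taxa.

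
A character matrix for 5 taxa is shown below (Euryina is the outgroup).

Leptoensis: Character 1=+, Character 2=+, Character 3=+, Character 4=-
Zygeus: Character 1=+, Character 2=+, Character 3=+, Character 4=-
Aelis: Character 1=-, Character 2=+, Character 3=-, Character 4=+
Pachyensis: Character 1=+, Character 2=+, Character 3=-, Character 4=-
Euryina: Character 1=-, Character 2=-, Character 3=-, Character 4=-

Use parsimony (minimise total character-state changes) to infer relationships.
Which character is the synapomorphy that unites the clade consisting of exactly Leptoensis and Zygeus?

The outgroup has state '-' for every character, so '+' is the derived state throughout.
Character 1: derived state '+' in Leptoensis, Pachyensis, and Zygeus only — synapomorphy for {Leptoensis, Pachyensis, Zygeus}.
All ingroup taxa share the derived state '+' for Character 2; it defines the ingroup but does not resolve relationships within it.
Character 3: derived state '+' in Leptoensis and Zygeus only — synapomorphy for {Leptoensis, Zygeus}.
Character 4: derived state '+' in Aelis only — an autapomorphy, so it tells us nothing about relationships among taxa.
Most parsimonious ingroup topology: ((Pachyensis,(Leptoensis,Zygeus)),Aelis).
The clade {Leptoensis, Zygeus} is supported by Character 3: its derived state '+' occurs in exactly those taxa and in no other taxon (including the outgroup).

Character 3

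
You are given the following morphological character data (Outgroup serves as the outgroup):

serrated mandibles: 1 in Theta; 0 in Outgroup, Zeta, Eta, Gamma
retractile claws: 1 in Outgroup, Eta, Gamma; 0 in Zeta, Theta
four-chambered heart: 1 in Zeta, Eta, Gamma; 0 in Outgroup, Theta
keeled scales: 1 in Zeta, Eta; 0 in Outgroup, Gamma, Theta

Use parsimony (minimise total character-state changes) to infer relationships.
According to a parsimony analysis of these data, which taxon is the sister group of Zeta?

Eta

Character polarity is set by the outgroup: the derived state is whichever differs from the outgroup's state, so for retractile claws the derived state is '0', and for the remaining characters it is '1'.
serrated mandibles (derived state '1') is unique to Theta (autapomorphy; uninformative for grouping).
retractile claws groups Theta and Zeta, which is incompatible with the clades supported by the remaining characters; treating it as convergent (homoplasy) costs fewer steps than any alternative tree.
Only Eta, Gamma, and Zeta show the derived state '1' for four-chambered heart, supporting them as a clade.
keeled scales (derived state '1') is shared by Eta and Zeta — a synapomorphy uniting that clade.
Most parsimonious ingroup topology: (((Zeta,Eta),Gamma),Theta).
Zeta and Eta form a cherry on this tree, so they are sister taxa.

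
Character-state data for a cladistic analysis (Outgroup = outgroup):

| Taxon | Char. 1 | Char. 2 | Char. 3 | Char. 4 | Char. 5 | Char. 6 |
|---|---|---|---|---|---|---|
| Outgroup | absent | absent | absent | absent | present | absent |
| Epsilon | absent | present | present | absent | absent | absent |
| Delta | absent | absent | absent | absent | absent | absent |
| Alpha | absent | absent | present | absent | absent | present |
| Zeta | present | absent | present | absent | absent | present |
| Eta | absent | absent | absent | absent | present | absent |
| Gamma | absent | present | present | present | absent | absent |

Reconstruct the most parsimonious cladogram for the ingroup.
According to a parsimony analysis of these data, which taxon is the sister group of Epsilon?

Character polarity is set by the outgroup: the derived state is whichever differs from the outgroup's state, so for Char. 5 the derived state is 'absent', and for the remaining characters it is 'present'.
Char. 1: derived state 'present' in Zeta only — an autapomorphy, so it tells us nothing about relationships among taxa.
Char. 2 (derived state 'present') is shared by Epsilon and Gamma — a synapomorphy uniting that clade.
Char. 3 (derived state 'present') is shared by Alpha, Epsilon, Gamma, and Zeta — a synapomorphy uniting that clade.
Char. 4 (derived state 'present') is unique to Gamma (autapomorphy; uninformative for grouping).
Char. 5 (derived state 'absent') is shared by Alpha, Delta, Epsilon, Gamma, and Zeta — a synapomorphy uniting that clade.
Only Alpha and Zeta show the derived state 'present' for Char. 6, supporting them as a clade.
Most parsimonious ingroup topology: ((((Epsilon,Gamma),(Alpha,Zeta)),Delta),Eta).
Epsilon and Gamma form a cherry on this tree, so they are sister taxa.

Gamma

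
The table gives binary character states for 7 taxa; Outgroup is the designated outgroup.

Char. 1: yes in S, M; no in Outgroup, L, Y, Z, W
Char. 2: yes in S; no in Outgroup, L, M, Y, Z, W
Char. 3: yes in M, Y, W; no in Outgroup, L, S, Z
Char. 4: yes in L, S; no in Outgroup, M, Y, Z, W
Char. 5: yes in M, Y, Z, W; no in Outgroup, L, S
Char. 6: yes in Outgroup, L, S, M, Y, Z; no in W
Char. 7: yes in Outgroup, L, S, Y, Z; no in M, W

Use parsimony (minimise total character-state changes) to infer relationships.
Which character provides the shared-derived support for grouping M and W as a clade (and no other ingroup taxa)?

Char. 7

Character polarity is set by the outgroup: the derived state is whichever differs from the outgroup's state, so for Char. 6, Char. 7 the derived state is 'no', and for the remaining characters it is 'yes'.
Char. 1 (state 'yes') occurs in M and S but conflicts with the nesting implied by the other characters — most parsimoniously interpreted as homoplasy.
Char. 2 (derived state 'yes') is unique to S (autapomorphy; uninformative for grouping).
Char. 3: derived state 'yes' in M, W, and Y only — synapomorphy for {M, W, Y}.
Char. 4 (derived state 'yes') is shared by L and S — a synapomorphy uniting that clade.
Char. 5 (derived state 'yes') is shared by M, W, Y, and Z — a synapomorphy uniting that clade.
Char. 6: derived state 'no' in W only — an autapomorphy, so it tells us nothing about relationships among taxa.
Only M and W show the derived state 'no' for Char. 7, supporting them as a clade.
Most parsimonious ingroup topology: ((L,S),(((M,W),Y),Z)).
The clade {M, W} is supported by Char. 7: its derived state 'no' occurs in exactly those taxa and in no other taxon (including the outgroup).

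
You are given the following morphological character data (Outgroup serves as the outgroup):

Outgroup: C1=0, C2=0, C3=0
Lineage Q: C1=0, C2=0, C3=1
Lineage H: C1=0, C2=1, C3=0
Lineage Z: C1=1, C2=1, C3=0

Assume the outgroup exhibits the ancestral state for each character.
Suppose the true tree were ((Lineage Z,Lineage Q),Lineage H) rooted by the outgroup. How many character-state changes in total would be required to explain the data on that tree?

4

Map each character onto ((Lineage Z,Lineage Q),Lineage H) (rooted by Outgroup) and count the minimum state changes it requires (Fitch parsimony):
C1: 1; C2: 2; C3: 1.
Total tree length = 4.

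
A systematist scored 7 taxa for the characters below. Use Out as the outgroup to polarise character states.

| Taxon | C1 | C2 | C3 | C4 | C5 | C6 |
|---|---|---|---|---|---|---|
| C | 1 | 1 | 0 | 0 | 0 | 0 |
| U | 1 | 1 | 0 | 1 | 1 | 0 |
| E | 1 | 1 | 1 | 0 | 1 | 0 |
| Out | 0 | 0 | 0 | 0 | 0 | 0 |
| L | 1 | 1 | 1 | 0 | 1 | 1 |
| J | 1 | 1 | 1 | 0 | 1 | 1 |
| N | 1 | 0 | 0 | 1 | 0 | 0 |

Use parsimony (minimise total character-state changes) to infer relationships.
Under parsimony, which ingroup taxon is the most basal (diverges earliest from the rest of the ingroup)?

N

The outgroup has state '0' for every character, so '1' is the derived state throughout.
C1 (derived state '1') is shared by all ingroup taxa — unites the whole ingroup.
C2: derived state '1' in C, E, J, L, and U only — synapomorphy for {C, E, J, L, U}.
Only E, J, and L show the derived state '1' for C3, supporting them as a clade.
C4 groups N and U, which is incompatible with the clades supported by the remaining characters; treating it as convergent (homoplasy) costs fewer steps than any alternative tree.
C5: derived state '1' in E, J, L, and U only — synapomorphy for {E, J, L, U}.
C6 (derived state '1') is shared by J and L — a synapomorphy uniting that clade.
Most parsimonious ingroup topology: (((U,((L,J),E)),C),N).
N is sister to the clade containing all other ingroup taxa, so it is the earliest-diverging (most basal) ingroup lineage.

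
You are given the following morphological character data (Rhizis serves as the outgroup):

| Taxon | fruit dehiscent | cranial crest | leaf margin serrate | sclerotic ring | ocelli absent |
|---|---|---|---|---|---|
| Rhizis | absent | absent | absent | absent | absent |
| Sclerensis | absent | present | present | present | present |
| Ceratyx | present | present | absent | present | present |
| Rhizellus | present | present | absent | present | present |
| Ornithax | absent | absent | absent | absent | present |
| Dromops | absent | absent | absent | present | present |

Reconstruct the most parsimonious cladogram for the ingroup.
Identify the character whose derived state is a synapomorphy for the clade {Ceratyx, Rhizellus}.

fruit dehiscent

The outgroup has state 'absent' for every character, so 'present' is the derived state throughout.
Only Ceratyx and Rhizellus show the derived state 'present' for fruit dehiscent, supporting them as a clade.
cranial crest: derived state 'present' in Ceratyx, Rhizellus, and Sclerensis only — synapomorphy for {Ceratyx, Rhizellus, Sclerensis}.
leaf margin serrate: derived state 'present' in Sclerensis only — an autapomorphy, so it tells us nothing about relationships among taxa.
sclerotic ring (derived state 'present') is shared by Ceratyx, Dromops, Rhizellus, and Sclerensis — a synapomorphy uniting that clade.
All ingroup taxa share the derived state 'present' for ocelli absent; it defines the ingroup but does not resolve relationships within it.
Most parsimonious ingroup topology: (((Sclerensis,(Ceratyx,Rhizellus)),Dromops),Ornithax).
The clade {Ceratyx, Rhizellus} is supported by fruit dehiscent: its derived state 'present' occurs in exactly those taxa and in no other taxon (including the outgroup).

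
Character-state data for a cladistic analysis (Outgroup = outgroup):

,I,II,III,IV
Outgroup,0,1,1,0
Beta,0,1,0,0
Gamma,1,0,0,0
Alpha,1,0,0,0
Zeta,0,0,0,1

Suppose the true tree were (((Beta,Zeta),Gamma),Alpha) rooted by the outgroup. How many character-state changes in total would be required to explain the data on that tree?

Map each character onto (((Beta,Zeta),Gamma),Alpha) (rooted by Outgroup) and count the minimum state changes it requires (Fitch parsimony):
I: 2; II: 2; III: 1; IV: 1.
Total tree length = 6.

6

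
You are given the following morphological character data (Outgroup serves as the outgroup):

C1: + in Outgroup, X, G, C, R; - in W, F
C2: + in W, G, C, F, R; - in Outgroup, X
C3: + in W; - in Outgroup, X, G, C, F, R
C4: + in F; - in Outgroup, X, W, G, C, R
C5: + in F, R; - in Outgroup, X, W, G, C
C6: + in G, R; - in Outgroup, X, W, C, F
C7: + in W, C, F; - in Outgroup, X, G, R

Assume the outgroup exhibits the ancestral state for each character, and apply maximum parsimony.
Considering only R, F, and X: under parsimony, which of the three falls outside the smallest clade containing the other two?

Character polarity is set by the outgroup: the derived state is whichever differs from the outgroup's state, so for C1 the derived state is '-', and for the remaining characters it is '+'.
C1: derived state '-' in F and W only — synapomorphy for {F, W}.
C2: derived state '+' in C, F, G, R, and W only — synapomorphy for {C, F, G, R, W}.
C3 (derived state '+') is unique to W (autapomorphy; uninformative for grouping).
C4: derived state '+' in F only — an autapomorphy, so it tells us nothing about relationships among taxa.
C5 groups F and R, which is incompatible with the clades supported by the remaining characters; treating it as convergent (homoplasy) costs fewer steps than any alternative tree.
Only G and R show the derived state '+' for C6, supporting them as a clade.
C7: derived state '+' in C, F, and W only — synapomorphy for {C, F, W}.
Most parsimonious ingroup topology: (X,(((W,F),C),(G,R))).
R and F share a more recent common ancestor with each other than either does with X, so X is the least closely related of the three.

X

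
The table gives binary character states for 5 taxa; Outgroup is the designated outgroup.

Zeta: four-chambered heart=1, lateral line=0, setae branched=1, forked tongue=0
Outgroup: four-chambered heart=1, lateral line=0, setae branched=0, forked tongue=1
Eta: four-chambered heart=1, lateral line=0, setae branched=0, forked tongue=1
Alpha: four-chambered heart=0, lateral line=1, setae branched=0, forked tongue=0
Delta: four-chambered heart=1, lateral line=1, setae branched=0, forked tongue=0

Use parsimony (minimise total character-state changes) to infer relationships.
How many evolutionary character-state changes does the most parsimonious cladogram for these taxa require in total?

Character polarity is set by the outgroup: the derived state is whichever differs from the outgroup's state, so for four-chambered heart, forked tongue the derived state is '0', and for the remaining characters it is '1'.
four-chambered heart: derived state '0' in Alpha only — an autapomorphy, so it tells us nothing about relationships among taxa.
lateral line (derived state '1') is shared by Alpha and Delta — a synapomorphy uniting that clade.
setae branched: derived state '1' in Zeta only — an autapomorphy, so it tells us nothing about relationships among taxa.
forked tongue (derived state '0') is shared by Alpha, Delta, and Zeta — a synapomorphy uniting that clade.
Most parsimonious ingroup topology: (Eta,(Zeta,(Delta,Alpha))).
Changes per character on this tree: four-chambered heart: 1; lateral line: 1; setae branched: 1; forked tongue: 1.
Total = 4.

4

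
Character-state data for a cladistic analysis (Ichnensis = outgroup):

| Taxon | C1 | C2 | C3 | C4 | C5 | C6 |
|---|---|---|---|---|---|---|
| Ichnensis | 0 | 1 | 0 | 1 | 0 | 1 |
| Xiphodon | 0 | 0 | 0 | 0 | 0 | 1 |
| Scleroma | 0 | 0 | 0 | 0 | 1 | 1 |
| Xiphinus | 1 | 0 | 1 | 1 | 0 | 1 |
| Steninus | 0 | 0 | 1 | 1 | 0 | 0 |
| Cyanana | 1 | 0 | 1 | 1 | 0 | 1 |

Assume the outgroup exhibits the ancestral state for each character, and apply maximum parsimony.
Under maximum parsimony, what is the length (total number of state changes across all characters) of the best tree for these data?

Character polarity is set by the outgroup: the derived state is whichever differs from the outgroup's state, so for C2, C4, C6 the derived state is '0', and for the remaining characters it is '1'.
C1 (derived state '1') is shared by Cyanana and Xiphinus — a synapomorphy uniting that clade.
All ingroup taxa share the derived state '0' for C2; it defines the ingroup but does not resolve relationships within it.
C3 (derived state '1') is shared by Cyanana, Steninus, and Xiphinus — a synapomorphy uniting that clade.
C4: derived state '0' in Scleroma and Xiphodon only — synapomorphy for {Scleroma, Xiphodon}.
C5 (derived state '1') is unique to Scleroma (autapomorphy; uninformative for grouping).
C6: derived state '0' in Steninus only — an autapomorphy, so it tells us nothing about relationships among taxa.
Most parsimonious ingroup topology: ((Xiphodon,Scleroma),((Xiphinus,Cyanana),Steninus)).
Changes per character on this tree: C1: 1; C2: 1; C3: 1; C4: 1; C5: 1; C6: 1.
Total = 6.

6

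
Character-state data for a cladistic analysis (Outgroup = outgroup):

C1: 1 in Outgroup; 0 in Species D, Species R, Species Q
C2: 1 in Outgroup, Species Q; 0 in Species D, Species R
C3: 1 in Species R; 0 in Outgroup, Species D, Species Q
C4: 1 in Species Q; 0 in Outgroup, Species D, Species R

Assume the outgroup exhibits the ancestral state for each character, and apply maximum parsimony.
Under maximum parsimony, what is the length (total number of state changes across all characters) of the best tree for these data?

Character polarity is set by the outgroup: the derived state is whichever differs from the outgroup's state, so for C1, C2 the derived state is '0', and for the remaining characters it is '1'.
All ingroup taxa share the derived state '0' for C1; it defines the ingroup but does not resolve relationships within it.
C2 (derived state '0') is shared by Species D and Species R — a synapomorphy uniting that clade.
C3: derived state '1' in Species R only — an autapomorphy, so it tells us nothing about relationships among taxa.
C4 (derived state '1') is unique to Species Q (autapomorphy; uninformative for grouping).
Most parsimonious ingroup topology: ((Species D,Species R),Species Q).
Changes per character on this tree: C1: 1; C2: 1; C3: 1; C4: 1.
Total = 4.

4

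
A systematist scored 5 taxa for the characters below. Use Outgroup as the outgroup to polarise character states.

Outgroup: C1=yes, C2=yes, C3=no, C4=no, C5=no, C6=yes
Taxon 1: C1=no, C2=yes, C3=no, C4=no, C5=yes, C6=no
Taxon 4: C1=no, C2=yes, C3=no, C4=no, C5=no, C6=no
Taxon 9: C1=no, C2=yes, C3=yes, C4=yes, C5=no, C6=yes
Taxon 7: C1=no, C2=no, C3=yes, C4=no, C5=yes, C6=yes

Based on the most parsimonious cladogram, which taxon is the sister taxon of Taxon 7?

Character polarity is set by the outgroup: the derived state is whichever differs from the outgroup's state, so for C1, C2, C6 the derived state is 'no', and for the remaining characters it is 'yes'.
C1 (derived state 'no') is shared by all ingroup taxa — unites the whole ingroup.
C2 (derived state 'no') is unique to Taxon 7 (autapomorphy; uninformative for grouping).
Only Taxon 7 and Taxon 9 show the derived state 'yes' for C3, supporting them as a clade.
C4 (derived state 'yes') is unique to Taxon 9 (autapomorphy; uninformative for grouping).
C5 groups Taxon 1 and Taxon 7, which is incompatible with the clades supported by the remaining characters; treating it as convergent (homoplasy) costs fewer steps than any alternative tree.
Only Taxon 1 and Taxon 4 show the derived state 'no' for C6, supporting them as a clade.
Most parsimonious ingroup topology: ((Taxon 4,Taxon 1),(Taxon 9,Taxon 7)).
Taxon 7 and Taxon 9 form a cherry on this tree, so they are sister taxa.

Taxon 9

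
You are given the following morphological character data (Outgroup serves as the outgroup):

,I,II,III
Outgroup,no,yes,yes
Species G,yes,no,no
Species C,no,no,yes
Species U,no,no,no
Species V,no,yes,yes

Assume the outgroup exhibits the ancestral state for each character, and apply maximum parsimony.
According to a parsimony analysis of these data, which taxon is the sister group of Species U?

Character polarity is set by the outgroup: the derived state is whichever differs from the outgroup's state, so for II, III the derived state is 'no', and for the remaining characters it is 'yes'.
I: derived state 'yes' in Species G only — an autapomorphy, so it tells us nothing about relationships among taxa.
II: derived state 'no' in Species C, Species G, and Species U only — synapomorphy for {Species C, Species G, Species U}.
III (derived state 'no') is shared by Species G and Species U — a synapomorphy uniting that clade.
Most parsimonious ingroup topology: (((Species G,Species U),Species C),Species V).
Species U and Species G form a cherry on this tree, so they are sister taxa.

Species G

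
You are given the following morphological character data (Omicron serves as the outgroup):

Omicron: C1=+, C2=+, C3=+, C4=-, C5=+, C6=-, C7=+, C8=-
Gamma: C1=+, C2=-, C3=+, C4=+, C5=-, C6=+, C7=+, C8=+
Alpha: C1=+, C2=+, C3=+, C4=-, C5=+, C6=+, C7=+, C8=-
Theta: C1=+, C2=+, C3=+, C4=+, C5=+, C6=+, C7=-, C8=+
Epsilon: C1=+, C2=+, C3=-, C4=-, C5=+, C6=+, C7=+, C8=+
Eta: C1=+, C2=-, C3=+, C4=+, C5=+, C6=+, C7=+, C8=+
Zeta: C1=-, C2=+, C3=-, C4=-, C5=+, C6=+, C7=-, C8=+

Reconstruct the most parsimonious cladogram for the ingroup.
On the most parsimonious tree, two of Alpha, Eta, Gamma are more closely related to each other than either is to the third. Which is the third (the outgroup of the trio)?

Alpha

Character polarity is set by the outgroup: the derived state is whichever differs from the outgroup's state, so for C1, C2, C3, C5, C7 the derived state is '-', and for the remaining characters it is '+'.
C1: derived state '-' in Zeta only — an autapomorphy, so it tells us nothing about relationships among taxa.
Only Eta and Gamma show the derived state '-' for C2, supporting them as a clade.
Only Epsilon and Zeta show the derived state '-' for C3, supporting them as a clade.
Only Eta, Gamma, and Theta show the derived state '+' for C4, supporting them as a clade.
C5 (derived state '-') is unique to Gamma (autapomorphy; uninformative for grouping).
All ingroup taxa share the derived state '+' for C6; it defines the ingroup but does not resolve relationships within it.
C7 (state '-') occurs in Theta and Zeta but conflicts with the nesting implied by the other characters — most parsimoniously interpreted as homoplasy.
C8: derived state '+' in Epsilon, Eta, Gamma, Theta, and Zeta only — synapomorphy for {Epsilon, Eta, Gamma, Theta, Zeta}.
Most parsimonious ingroup topology: ((((Gamma,Eta),Theta),(Epsilon,Zeta)),Alpha).
Eta and Gamma share a more recent common ancestor with each other than either does with Alpha, so Alpha is the least closely related of the three.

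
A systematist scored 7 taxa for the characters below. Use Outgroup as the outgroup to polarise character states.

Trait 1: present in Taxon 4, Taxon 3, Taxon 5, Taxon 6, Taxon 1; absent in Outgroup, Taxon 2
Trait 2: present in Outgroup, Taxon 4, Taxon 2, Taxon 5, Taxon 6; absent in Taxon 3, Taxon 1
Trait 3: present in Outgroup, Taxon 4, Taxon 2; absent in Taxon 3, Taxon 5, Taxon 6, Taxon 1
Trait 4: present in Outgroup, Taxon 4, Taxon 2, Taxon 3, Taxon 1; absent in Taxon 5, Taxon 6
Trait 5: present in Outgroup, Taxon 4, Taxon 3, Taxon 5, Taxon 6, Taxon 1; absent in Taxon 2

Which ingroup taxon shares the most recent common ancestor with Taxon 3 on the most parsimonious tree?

Taxon 1

Character polarity is set by the outgroup: the derived state is whichever differs from the outgroup's state, so for Trait 2, Trait 3, Trait 4, Trait 5 the derived state is 'absent', and for the remaining characters it is 'present'.
Trait 1 (derived state 'present') is shared by Taxon 1, Taxon 3, Taxon 4, Taxon 5, and Taxon 6 — a synapomorphy uniting that clade.
Trait 2 (derived state 'absent') is shared by Taxon 1 and Taxon 3 — a synapomorphy uniting that clade.
Trait 3: derived state 'absent' in Taxon 1, Taxon 3, Taxon 5, and Taxon 6 only — synapomorphy for {Taxon 1, Taxon 3, Taxon 5, Taxon 6}.
Trait 4: derived state 'absent' in Taxon 5 and Taxon 6 only — synapomorphy for {Taxon 5, Taxon 6}.
Trait 5 (derived state 'absent') is unique to Taxon 2 (autapomorphy; uninformative for grouping).
Most parsimonious ingroup topology: ((Taxon 4,((Taxon 3,Taxon 1),(Taxon 5,Taxon 6))),Taxon 2).
Taxon 3 and Taxon 1 form a cherry on this tree, so they are sister taxa.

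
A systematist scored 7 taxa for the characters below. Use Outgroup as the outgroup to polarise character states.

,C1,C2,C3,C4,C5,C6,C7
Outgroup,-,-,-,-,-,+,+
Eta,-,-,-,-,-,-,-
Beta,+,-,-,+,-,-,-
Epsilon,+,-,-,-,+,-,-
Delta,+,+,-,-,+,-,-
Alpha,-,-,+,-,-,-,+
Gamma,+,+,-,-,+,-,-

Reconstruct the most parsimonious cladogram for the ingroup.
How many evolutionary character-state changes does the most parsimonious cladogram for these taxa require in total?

7

Character polarity is set by the outgroup: the derived state is whichever differs from the outgroup's state, so for C6, C7 the derived state is '-', and for the remaining characters it is '+'.
C1: derived state '+' in Beta, Delta, Epsilon, and Gamma only — synapomorphy for {Beta, Delta, Epsilon, Gamma}.
Only Delta and Gamma show the derived state '+' for C2, supporting them as a clade.
C3: derived state '+' in Alpha only — an autapomorphy, so it tells us nothing about relationships among taxa.
C4 (derived state '+') is unique to Beta (autapomorphy; uninformative for grouping).
C5: derived state '+' in Delta, Epsilon, and Gamma only — synapomorphy for {Delta, Epsilon, Gamma}.
All ingroup taxa share the derived state '-' for C6; it defines the ingroup but does not resolve relationships within it.
C7 (derived state '-') is shared by Beta, Delta, Epsilon, Eta, and Gamma — a synapomorphy uniting that clade.
Most parsimonious ingroup topology: (((Beta,(Epsilon,(Delta,Gamma))),Eta),Alpha).
Changes per character on this tree: C1: 1; C2: 1; C3: 1; C4: 1; C5: 1; C6: 1; C7: 1.
Total = 7.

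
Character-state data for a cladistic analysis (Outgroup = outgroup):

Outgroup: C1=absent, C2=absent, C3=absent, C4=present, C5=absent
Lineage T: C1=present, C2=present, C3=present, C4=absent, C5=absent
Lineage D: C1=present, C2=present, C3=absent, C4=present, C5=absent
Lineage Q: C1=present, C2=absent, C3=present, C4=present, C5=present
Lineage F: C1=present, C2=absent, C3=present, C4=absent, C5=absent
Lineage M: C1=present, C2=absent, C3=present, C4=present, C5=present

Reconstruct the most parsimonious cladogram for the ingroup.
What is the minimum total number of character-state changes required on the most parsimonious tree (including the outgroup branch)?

6

Character polarity is set by the outgroup: the derived state is whichever differs from the outgroup's state, so for C4 the derived state is 'absent', and for the remaining characters it is 'present'.
All ingroup taxa share the derived state 'present' for C1; it defines the ingroup but does not resolve relationships within it.
C2 groups Lineage D and Lineage T, which is incompatible with the clades supported by the remaining characters; treating it as convergent (homoplasy) costs fewer steps than any alternative tree.
C3: derived state 'present' in Lineage F, Lineage M, Lineage Q, and Lineage T only — synapomorphy for {Lineage F, Lineage M, Lineage Q, Lineage T}.
Only Lineage F and Lineage T show the derived state 'absent' for C4, supporting them as a clade.
C5: derived state 'present' in Lineage M and Lineage Q only — synapomorphy for {Lineage M, Lineage Q}.
Most parsimonious ingroup topology: (((Lineage T,Lineage F),(Lineage Q,Lineage M)),Lineage D).
Changes per character on this tree: C1: 1; C2: 2; C3: 1; C4: 1; C5: 1.
Total = 6.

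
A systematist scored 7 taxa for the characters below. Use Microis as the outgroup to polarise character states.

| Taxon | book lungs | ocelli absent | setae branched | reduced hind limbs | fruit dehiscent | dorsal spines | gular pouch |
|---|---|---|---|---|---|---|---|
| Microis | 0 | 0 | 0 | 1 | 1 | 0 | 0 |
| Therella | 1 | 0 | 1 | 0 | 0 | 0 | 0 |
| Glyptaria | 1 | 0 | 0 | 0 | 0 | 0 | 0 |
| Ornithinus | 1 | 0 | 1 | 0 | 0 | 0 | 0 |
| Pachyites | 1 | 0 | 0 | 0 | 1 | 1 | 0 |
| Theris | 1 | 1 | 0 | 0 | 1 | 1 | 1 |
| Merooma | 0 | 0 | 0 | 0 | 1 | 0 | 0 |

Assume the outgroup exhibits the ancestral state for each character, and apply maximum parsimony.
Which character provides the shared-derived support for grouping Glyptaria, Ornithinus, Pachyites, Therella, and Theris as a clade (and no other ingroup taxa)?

Character polarity is set by the outgroup: the derived state is whichever differs from the outgroup's state, so for reduced hind limbs, fruit dehiscent the derived state is '0', and for the remaining characters it is '1'.
Only Glyptaria, Ornithinus, Pachyites, Therella, and Theris show the derived state '1' for book lungs, supporting them as a clade.
ocelli absent: derived state '1' in Theris only — an autapomorphy, so it tells us nothing about relationships among taxa.
setae branched: derived state '1' in Ornithinus and Therella only — synapomorphy for {Ornithinus, Therella}.
reduced hind limbs (derived state '0') is shared by all ingroup taxa — unites the whole ingroup.
Only Glyptaria, Ornithinus, and Therella show the derived state '0' for fruit dehiscent, supporting them as a clade.
Only Pachyites and Theris show the derived state '1' for dorsal spines, supporting them as a clade.
gular pouch: derived state '1' in Theris only — an autapomorphy, so it tells us nothing about relationships among taxa.
Most parsimonious ingroup topology: ((((Therella,Ornithinus),Glyptaria),(Pachyites,Theris)),Merooma).
The clade {Glyptaria, Ornithinus, Pachyites, Therella, Theris} is supported by book lungs: its derived state '1' occurs in exactly those taxa and in no other taxon (including the outgroup).

book lungs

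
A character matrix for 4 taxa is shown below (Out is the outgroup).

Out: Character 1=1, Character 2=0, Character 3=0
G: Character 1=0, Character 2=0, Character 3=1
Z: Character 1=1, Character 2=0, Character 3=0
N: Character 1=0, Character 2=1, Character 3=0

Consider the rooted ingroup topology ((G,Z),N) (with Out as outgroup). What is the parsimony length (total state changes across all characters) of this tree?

4

Map each character onto ((G,Z),N) (rooted by Out) and count the minimum state changes it requires (Fitch parsimony):
Character 1: 2; Character 2: 1; Character 3: 1.
Total tree length = 4.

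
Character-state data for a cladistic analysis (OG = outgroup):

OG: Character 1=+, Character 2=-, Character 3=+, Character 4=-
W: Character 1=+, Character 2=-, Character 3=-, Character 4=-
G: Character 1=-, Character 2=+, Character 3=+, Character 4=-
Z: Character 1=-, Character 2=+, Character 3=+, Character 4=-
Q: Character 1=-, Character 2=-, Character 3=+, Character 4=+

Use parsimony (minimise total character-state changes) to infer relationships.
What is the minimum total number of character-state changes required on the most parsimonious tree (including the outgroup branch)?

4

Character polarity is set by the outgroup: the derived state is whichever differs from the outgroup's state, so for Character 1, Character 3 the derived state is '-', and for the remaining characters it is '+'.
Character 1: derived state '-' in G, Q, and Z only — synapomorphy for {G, Q, Z}.
Character 2 (derived state '+') is shared by G and Z — a synapomorphy uniting that clade.
Character 3 (derived state '-') is unique to W (autapomorphy; uninformative for grouping).
Character 4 (derived state '+') is unique to Q (autapomorphy; uninformative for grouping).
Most parsimonious ingroup topology: (W,((G,Z),Q)).
Changes per character on this tree: Character 1: 1; Character 2: 1; Character 3: 1; Character 4: 1.
Total = 4.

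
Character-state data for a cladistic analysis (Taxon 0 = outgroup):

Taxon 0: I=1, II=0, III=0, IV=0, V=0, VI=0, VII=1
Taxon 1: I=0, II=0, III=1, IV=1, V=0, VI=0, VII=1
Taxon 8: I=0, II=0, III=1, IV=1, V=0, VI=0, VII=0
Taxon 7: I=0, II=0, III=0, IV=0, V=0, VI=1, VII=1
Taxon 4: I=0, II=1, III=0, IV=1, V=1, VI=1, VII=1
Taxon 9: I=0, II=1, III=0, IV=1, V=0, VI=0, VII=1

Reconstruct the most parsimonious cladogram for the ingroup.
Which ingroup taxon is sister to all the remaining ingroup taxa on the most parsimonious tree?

Taxon 7

Character polarity is set by the outgroup: the derived state is whichever differs from the outgroup's state, so for I, VII the derived state is '0', and for the remaining characters it is '1'.
I (derived state '0') is shared by all ingroup taxa — unites the whole ingroup.
II (derived state '1') is shared by Taxon 4 and Taxon 9 — a synapomorphy uniting that clade.
Only Taxon 1 and Taxon 8 show the derived state '1' for III, supporting them as a clade.
IV: derived state '1' in Taxon 1, Taxon 4, Taxon 8, and Taxon 9 only — synapomorphy for {Taxon 1, Taxon 4, Taxon 8, Taxon 9}.
V: derived state '1' in Taxon 4 only — an autapomorphy, so it tells us nothing about relationships among taxa.
VI (state '1') occurs in Taxon 4 and Taxon 7 but conflicts with the nesting implied by the other characters — most parsimoniously interpreted as homoplasy.
VII (derived state '0') is unique to Taxon 8 (autapomorphy; uninformative for grouping).
Most parsimonious ingroup topology: (((Taxon 1,Taxon 8),(Taxon 4,Taxon 9)),Taxon 7).
Taxon 7 is sister to the clade containing all other ingroup taxa, so it is the earliest-diverging (most basal) ingroup lineage.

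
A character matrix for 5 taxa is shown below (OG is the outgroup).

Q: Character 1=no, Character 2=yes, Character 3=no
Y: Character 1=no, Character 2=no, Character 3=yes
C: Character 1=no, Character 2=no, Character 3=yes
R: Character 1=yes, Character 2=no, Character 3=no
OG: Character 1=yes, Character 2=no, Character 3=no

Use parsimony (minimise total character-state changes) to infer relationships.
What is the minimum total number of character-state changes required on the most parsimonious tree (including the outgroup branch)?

Character polarity is set by the outgroup: the derived state is whichever differs from the outgroup's state, so for Character 1 the derived state is 'no', and for the remaining characters it is 'yes'.
Character 1 (derived state 'no') is shared by C, Q, and Y — a synapomorphy uniting that clade.
Character 2 (derived state 'yes') is unique to Q (autapomorphy; uninformative for grouping).
Character 3: derived state 'yes' in C and Y only — synapomorphy for {C, Y}.
Most parsimonious ingroup topology: (((Y,C),Q),R).
Changes per character on this tree: Character 1: 1; Character 2: 1; Character 3: 1.
Total = 3.

3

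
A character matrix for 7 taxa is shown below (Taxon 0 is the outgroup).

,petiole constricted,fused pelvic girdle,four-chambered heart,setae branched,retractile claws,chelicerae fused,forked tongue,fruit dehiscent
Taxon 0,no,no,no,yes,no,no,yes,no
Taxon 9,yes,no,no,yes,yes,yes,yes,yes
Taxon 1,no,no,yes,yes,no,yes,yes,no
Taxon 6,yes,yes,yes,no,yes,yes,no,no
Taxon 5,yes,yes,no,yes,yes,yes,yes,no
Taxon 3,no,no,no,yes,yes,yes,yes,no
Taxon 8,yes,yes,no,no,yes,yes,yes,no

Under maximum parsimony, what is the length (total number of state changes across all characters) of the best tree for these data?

9

Character polarity is set by the outgroup: the derived state is whichever differs from the outgroup's state, so for setae branched, forked tongue the derived state is 'no', and for the remaining characters it is 'yes'.
petiole constricted (derived state 'yes') is shared by Taxon 5, Taxon 6, Taxon 8, and Taxon 9 — a synapomorphy uniting that clade.
fused pelvic girdle: derived state 'yes' in Taxon 5, Taxon 6, and Taxon 8 only — synapomorphy for {Taxon 5, Taxon 6, Taxon 8}.
four-chambered heart groups Taxon 1 and Taxon 6, which is incompatible with the clades supported by the remaining characters; treating it as convergent (homoplasy) costs fewer steps than any alternative tree.
Only Taxon 6 and Taxon 8 show the derived state 'no' for setae branched, supporting them as a clade.
retractile claws (derived state 'yes') is shared by Taxon 3, Taxon 5, Taxon 6, Taxon 8, and Taxon 9 — a synapomorphy uniting that clade.
chelicerae fused (derived state 'yes') is shared by all ingroup taxa — unites the whole ingroup.
forked tongue (derived state 'no') is unique to Taxon 6 (autapomorphy; uninformative for grouping).
fruit dehiscent (derived state 'yes') is unique to Taxon 9 (autapomorphy; uninformative for grouping).
Most parsimonious ingroup topology: (((Taxon 9,((Taxon 6,Taxon 8),Taxon 5)),Taxon 3),Taxon 1).
Changes per character on this tree: petiole constricted: 1; fused pelvic girdle: 1; four-chambered heart: 2; setae branched: 1; retractile claws: 1; chelicerae fused: 1; forked tongue: 1; fruit dehiscent: 1.
Total = 9.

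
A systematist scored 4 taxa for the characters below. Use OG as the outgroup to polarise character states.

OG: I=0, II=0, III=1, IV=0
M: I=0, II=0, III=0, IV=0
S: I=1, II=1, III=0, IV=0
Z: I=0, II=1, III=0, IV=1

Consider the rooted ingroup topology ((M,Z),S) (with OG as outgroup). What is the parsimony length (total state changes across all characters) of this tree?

Map each character onto ((M,Z),S) (rooted by OG) and count the minimum state changes it requires (Fitch parsimony):
I: 1; II: 2; III: 1; IV: 1.
Total tree length = 5.

5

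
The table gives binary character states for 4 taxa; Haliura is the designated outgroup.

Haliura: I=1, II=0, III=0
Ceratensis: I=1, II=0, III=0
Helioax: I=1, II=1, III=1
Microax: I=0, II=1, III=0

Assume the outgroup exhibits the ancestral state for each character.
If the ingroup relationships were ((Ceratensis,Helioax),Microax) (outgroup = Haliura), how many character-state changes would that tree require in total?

4

Map each character onto ((Ceratensis,Helioax),Microax) (rooted by Haliura) and count the minimum state changes it requires (Fitch parsimony):
I: 1; II: 2; III: 1.
Total tree length = 4.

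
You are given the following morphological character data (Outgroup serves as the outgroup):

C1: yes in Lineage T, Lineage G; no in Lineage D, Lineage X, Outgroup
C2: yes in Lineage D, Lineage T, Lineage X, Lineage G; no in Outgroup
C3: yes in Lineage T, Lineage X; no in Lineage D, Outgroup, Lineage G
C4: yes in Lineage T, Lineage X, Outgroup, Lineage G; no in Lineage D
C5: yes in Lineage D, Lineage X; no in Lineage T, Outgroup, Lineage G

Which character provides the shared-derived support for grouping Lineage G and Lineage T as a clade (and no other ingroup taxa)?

Character polarity is set by the outgroup: the derived state is whichever differs from the outgroup's state, so for C4 the derived state is 'no', and for the remaining characters it is 'yes'.
C1: derived state 'yes' in Lineage G and Lineage T only — synapomorphy for {Lineage G, Lineage T}.
C2 (derived state 'yes') is shared by all ingroup taxa — unites the whole ingroup.
C3 (state 'yes') occurs in Lineage T and Lineage X but conflicts with the nesting implied by the other characters — most parsimoniously interpreted as homoplasy.
C4 (derived state 'no') is unique to Lineage D (autapomorphy; uninformative for grouping).
C5 (derived state 'yes') is shared by Lineage D and Lineage X — a synapomorphy uniting that clade.
Most parsimonious ingroup topology: ((Lineage G,Lineage T),(Lineage D,Lineage X)).
The clade {Lineage G, Lineage T} is supported by C1: its derived state 'yes' occurs in exactly those taxa and in no other taxon (including the outgroup).

C1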